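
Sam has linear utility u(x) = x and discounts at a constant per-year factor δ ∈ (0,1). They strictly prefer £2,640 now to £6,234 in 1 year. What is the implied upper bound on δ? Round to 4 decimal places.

δ < 0.4235

Comparing present values: 2640 > δ·6234.
Dividing through by 6234 gives δ < 0.42348.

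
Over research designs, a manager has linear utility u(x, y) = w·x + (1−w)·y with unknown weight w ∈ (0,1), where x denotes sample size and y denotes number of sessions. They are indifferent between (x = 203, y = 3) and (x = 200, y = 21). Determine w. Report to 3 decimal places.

w = 0.857

Indifference: w·203 + (1−w)·3 = w·200 + (1−w)·21.
Rearranging, 3·w − 18·(1−w) = 0.
The marginal rate of substitution is 18/3, so w = 18/(3+18) = 0.857.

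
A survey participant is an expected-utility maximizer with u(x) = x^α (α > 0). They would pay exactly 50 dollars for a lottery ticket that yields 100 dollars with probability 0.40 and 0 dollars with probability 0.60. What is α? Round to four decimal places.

EU(lottery) = 0.40·100^α + 0.60·0 = 0.40·100^α.
Setting u(50) equal to that: 50^α = 0.40·100^α ⇒ (50/100)^α = 0.40.
Taking logs: α·ln(50/100) = ln(0.40), so α = -0.9162907 / -0.6931472 ≈ 1.3219.

α ≈ 1.3219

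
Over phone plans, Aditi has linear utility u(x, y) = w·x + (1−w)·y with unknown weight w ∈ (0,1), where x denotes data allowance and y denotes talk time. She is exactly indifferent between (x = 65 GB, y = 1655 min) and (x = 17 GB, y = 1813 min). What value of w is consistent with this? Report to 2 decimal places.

Equating utilities: w·65 + (1−w)·1655 = w·17 + (1−w)·1813.
Rearranging, 48·w − 158·(1−w) = 0.
So w/(1−w) = 158/48 = 3.2917, giving w = 158/(48+158) = 0.77.

w = 0.77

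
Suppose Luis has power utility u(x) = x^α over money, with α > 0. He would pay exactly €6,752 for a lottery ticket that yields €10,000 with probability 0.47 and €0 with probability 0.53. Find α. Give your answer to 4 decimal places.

Since u(0) = 0, the lottery's EU is 0.47·10000^α.
Equating: 6752^α = 0.47·10000^α, i.e. 0.6752^α = 0.47.
α = ln(0.47) / ln(6752/10000) = -0.7550226/-0.3927463 ≈ 1.9224.

α ≈ 1.9224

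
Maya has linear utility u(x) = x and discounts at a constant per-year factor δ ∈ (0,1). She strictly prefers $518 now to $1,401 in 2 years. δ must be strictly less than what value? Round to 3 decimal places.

Comparing present values: 518 > δ^2·1401.
Hence δ^2 < 518/1401 = 0.36974, and x ↦ x^(1/2) is increasing on (0,∞).
δ < 0.36974^(1/2) = 0.608.

δ < 0.608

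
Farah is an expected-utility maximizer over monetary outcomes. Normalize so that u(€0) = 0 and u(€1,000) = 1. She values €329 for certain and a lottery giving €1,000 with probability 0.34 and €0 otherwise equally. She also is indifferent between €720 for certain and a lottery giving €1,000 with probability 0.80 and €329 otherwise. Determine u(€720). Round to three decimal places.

0.868

The first gamble pins u(€329): it must equal 0.34·1 + 0.66·0 = 0.34.
Then u(€720) = 0.80·u(€1,000) + 0.20·u(€329) = 0.80·1.00 + 0.20·0.34 = 0.8680.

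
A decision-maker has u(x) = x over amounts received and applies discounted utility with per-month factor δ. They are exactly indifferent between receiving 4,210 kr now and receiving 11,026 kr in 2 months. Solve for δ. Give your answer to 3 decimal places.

δ ≈ 0.618

Indifference means u(4210) = δ^2 · u(11026), so δ^2 = u(4210)/u(11026).
With u(x) = x: δ^2 = 4210/11026 = 0.38182.
Hence δ = (0.38182)^(1/2) = 0.61792.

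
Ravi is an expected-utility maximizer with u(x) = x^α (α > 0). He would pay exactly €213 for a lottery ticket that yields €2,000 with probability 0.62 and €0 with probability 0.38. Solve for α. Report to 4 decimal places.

α ≈ 0.2134

Since u(0) = 0, the lottery's EU is 0.62·2000^α.
Indifference: 213^α = 0.62·2000^α, so (213/2000)^α = 0.62.
α = ln(0.62) / ln(213/2000) = -0.4780358/-2.2396103 ≈ 0.2134.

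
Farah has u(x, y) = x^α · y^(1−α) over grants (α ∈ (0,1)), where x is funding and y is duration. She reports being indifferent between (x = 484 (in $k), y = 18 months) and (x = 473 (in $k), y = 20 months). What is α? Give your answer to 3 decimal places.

Set the two utilities equal: 484^α·18^(1−α) = 473^α·20^(1−α).
(484/473)^α = (20/18)^(1−α); take logs: α·ln(484/473) = (1−α)·ln(20/18), i.e. α·0.022990 = (1−α)·0.105361.
So α/(1−α) = (0.105361)/(0.022990) = 4.582906, and α = 4.582906/5.582906 ≈ 0.821.

α ≈ 0.821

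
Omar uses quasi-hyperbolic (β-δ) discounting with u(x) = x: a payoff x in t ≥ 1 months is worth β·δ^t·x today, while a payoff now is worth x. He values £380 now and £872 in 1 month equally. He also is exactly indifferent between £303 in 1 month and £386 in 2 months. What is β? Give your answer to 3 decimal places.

β ≈ 0.555

From the later pair, β·δ^1·303 = β·δ^2·386; dividing through, δ = 303/386 = 0.78497.
Substituting δ into 380 = β·δ·872: β = 380/(684.497) ≈ 0.555.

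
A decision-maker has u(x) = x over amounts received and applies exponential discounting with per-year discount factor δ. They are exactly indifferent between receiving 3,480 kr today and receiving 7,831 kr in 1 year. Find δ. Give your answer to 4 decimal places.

Indifference means u(3480) = δ · u(7831), so δ = u(3480)/u(7831).
With u(x) = x: δ = 3480/7831 = 0.44439.

δ ≈ 0.4444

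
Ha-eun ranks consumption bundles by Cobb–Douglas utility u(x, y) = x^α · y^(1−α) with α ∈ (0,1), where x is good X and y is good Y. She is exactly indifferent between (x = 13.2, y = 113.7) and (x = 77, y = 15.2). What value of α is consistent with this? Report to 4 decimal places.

α ≈ 0.5329

Indifference: 13.2^α · 113.7^(1−α) = 77^α · 15.2^(1−α).
(13.2/77)^α = (15.2/113.7)^(1−α); take logs: α·ln(13.2/77) = (1−α)·ln(15.2/113.7), i.e. α·-1.7635886 = (1−α)·-2.0122680.
With A = -1.7635886 and B = -2.0122680: α·A = (1−α)·B, so α = B/(A+B) = -2.0122680/-3.7758566 ≈ 0.5329.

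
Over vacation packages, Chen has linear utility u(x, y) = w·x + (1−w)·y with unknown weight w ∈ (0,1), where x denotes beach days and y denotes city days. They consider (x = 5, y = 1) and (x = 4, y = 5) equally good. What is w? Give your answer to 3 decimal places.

w = 0.800

u(5,1) = u(4,5) means w·5 + (1−w)·1 = w·4 + (1−w)·5.
Collecting terms: w·1 = (1−w)·4.
Hence w = 4/(1+4) = 4/5 = 0.800.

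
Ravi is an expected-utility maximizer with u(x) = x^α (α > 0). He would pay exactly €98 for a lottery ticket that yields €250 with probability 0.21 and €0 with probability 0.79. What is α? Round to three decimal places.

The lottery's expected utility is 0.21·u(250) + 0.79·u(0) = 0.21·250^α (since u(0) = 0 for α > 0).
Setting u(98) equal to that: 98^α = 0.21·250^α ⇒ (98/250)^α = 0.21.
Take logs: α = ln 0.21 / ln(98/250) ≈ 1.66648.

α ≈ 1.666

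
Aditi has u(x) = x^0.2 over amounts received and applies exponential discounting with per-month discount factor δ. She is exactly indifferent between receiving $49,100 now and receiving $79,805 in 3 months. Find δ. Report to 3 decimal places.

Indifference means u(49100) = δ^3 · u(79805), so δ^3 = u(49100)/u(79805).
With u(x) = x^0.2: δ^3 = 49100^0.2/79805^0.2 = (49100/79805)^0.2 = 0.90742.
So δ = 0.90742^(1/3) ≈ 0.968.

δ ≈ 0.968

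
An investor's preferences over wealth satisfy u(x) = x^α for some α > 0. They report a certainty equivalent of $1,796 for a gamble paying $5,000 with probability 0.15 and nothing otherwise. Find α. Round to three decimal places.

α ≈ 1.853

The lottery's expected utility is 0.15·u(5000) + 0.85·u(0) = 0.15·5000^α (since u(0) = 0 for α > 0).
Indifference: 1796^α = 0.15·5000^α, so (1796/5000)^α = 0.15.
Taking logs: α·ln(1796/5000) = ln(0.15), so α = -1.897120 / -1.023876 ≈ 1.853.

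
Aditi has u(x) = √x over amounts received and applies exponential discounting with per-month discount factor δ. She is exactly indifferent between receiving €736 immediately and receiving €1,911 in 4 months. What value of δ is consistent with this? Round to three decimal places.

Equating discounted utilities: u(736) = δ^4·u(1911) ⇒ δ^4 = u(736)/u(1911).
Since u(x) = √x, δ^4 = √(736/1911) = 0.62060.
So δ = 0.62060^(1/4) ≈ 0.888.

δ ≈ 0.888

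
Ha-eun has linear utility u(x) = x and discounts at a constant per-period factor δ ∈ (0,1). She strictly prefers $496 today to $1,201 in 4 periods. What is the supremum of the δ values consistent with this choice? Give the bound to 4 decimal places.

δ < 0.8016

Under u(x) = x this choice says 496 > δ^4·1201.
So δ^4 < 496/1201 = 0.41299; taking the 4th root of both positive sides preserves the inequality.
δ < (496/1201)^(1/4) ≈ 0.8016.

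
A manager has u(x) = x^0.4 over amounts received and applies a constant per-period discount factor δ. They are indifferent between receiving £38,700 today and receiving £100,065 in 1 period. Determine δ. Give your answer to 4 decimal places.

δ ≈ 0.6839

The payoff in 1 period is discounted by δ, so u(38700) = δ·u(100065) and δ = u(38700)/u(100065).
Since u(x) = x^0.4, δ = (38700/100065)^0.4 = 0.38675^0.4 = 0.68387.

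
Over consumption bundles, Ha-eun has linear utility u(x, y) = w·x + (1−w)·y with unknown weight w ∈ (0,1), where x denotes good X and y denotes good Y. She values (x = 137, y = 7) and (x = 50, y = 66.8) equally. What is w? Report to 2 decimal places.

w = 0.41

u(137,7) = u(50,66.8) means w·137 + (1−w)·7 = w·50 + (1−w)·66.8.
w·(137−50) = (1−w)·(66.8−7), i.e. w·87 = (1−w)·59.8.
So w/(1−w) = 59.8/87 = 0.6874, giving w = 59.8/(87+59.8) = 0.41.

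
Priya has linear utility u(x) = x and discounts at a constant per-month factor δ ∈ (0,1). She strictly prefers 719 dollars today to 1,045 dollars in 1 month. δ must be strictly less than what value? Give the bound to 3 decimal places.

δ < 0.688

The preference means 719 > δ·1045.
Dividing through by 1045 gives δ < 0.68804.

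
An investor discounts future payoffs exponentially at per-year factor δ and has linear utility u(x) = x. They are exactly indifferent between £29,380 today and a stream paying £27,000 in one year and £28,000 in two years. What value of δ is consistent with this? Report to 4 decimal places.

δ ≈ 0.6500

Equating present values: 29380 = 27000δ + 28000δ².
Rearranged: 28000δ² + 27000δ − 29380 = 0.
The positive root is δ = [−27000 + √(27000² + 4·28000·29380)] / (2·28000) = (−27000 + 63400.000)/56000 ≈ 0.6500.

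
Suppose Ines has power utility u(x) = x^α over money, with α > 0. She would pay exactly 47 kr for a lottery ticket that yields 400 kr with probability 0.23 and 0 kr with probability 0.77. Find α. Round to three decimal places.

Since u(0) = 0, the lottery's EU is 0.23·400^α.
Setting u(47) equal to that: 47^α = 0.23·400^α ⇒ (47/400)^α = 0.23.
α = ln(0.23) / ln(47/400) = -1.469676/-2.141317 ≈ 0.686.

α ≈ 0.686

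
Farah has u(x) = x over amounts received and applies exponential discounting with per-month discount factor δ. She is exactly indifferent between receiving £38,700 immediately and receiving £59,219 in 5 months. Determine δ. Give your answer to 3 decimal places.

The payoff in 5 months is discounted by δ^5, so u(38700) = δ^5·u(59219) and δ^5 = u(38700)/u(59219).
With u(x) = x: δ^5 = 38700/59219 = 0.65351.
Taking the 5th root: δ = 0.65351^(1/5) ≈ 0.918.

δ ≈ 0.918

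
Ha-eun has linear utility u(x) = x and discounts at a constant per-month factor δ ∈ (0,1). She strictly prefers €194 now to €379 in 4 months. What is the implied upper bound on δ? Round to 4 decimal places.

δ < 0.8458

Under u(x) = x this choice says 194 > δ^4·379.
Hence δ^4 < 194/379 = 0.51187, and x ↦ x^(1/4) is increasing on (0,∞).
δ < 0.51187^(1/4) = 0.8458.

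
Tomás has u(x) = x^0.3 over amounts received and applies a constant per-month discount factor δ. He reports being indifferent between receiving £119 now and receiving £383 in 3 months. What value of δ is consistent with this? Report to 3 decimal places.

δ ≈ 0.890

The payoff in 3 months is discounted by δ^3, so u(119) = δ^3·u(383) and δ^3 = u(119)/u(383).
With u(x) = x^0.3: δ^3 = 119^0.3/383^0.3 = (119/383)^0.3 = 0.70421.
So δ = 0.70421^(1/3) ≈ 0.890.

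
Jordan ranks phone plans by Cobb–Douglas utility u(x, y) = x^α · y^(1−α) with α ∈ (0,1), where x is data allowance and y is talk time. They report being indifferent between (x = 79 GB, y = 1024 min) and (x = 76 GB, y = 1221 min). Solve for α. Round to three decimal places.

Indifference: 79^α · 1024^(1−α) = 76^α · 1221^(1−α).
Rearrange to (79/76)^α = (1221/1024)^(1−α) and take logs: α·0.038715 = (1−α)·0.175954.
With A = 0.038715 and B = 0.175954: α·A = (1−α)·B, so α = B/(A+B) = 0.175954/0.214669 ≈ 0.820.

α ≈ 0.820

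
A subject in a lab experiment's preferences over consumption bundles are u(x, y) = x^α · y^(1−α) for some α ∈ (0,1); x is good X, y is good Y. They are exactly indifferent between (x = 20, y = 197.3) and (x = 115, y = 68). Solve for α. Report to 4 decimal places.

α ≈ 0.3785

The Cobb–Douglas utilities coincide, so 20^α·197.3^(1−α) = 115^α·68^(1−α).
Taking logs: α·ln 20 + (1−α)·ln 197.3 = α·ln 115 + (1−α)·ln 68, i.e. α·-1.7491999 = (1−α)·-1.0652177.
Thus α·(-2.8144176) = -1.0652177, so α = -1.0652177/-2.8144176 ≈ 0.3785.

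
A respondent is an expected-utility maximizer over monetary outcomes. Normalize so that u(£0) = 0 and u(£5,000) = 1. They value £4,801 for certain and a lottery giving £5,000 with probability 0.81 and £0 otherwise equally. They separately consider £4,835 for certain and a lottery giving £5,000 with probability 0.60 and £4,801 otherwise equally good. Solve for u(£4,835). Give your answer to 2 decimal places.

0.92

The first gamble pins u(£4,801): it must equal 0.81·1 + 0.19·0 = 0.81.
Then u(£4,835) = 0.60·u(£5,000) + 0.40·u(£4,801) = 0.60·1.00 + 0.40·0.81 = 0.9240.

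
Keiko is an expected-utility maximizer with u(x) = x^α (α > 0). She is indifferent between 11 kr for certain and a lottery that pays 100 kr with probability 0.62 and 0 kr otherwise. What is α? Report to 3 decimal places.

The lottery's expected utility is 0.62·u(100) + 0.38·u(0) = 0.62·100^α (since u(0) = 0 for α > 0).
Indifference: 11^α = 0.62·100^α, so (11/100)^α = 0.62.
Take logs: α = ln 0.62 / ln(11/100) ≈ 0.21657.

α ≈ 0.217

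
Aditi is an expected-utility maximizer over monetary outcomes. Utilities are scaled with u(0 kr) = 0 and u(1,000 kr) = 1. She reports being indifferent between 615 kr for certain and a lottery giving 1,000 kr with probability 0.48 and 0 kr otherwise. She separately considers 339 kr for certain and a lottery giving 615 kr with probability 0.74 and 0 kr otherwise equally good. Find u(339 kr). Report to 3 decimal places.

First, u(615 kr) = 0.48·u(1,000 kr) + 0.52·u(0 kr) = 0.48.
Then u(339 kr) = 0.74·u(615 kr) + 0.26·u(0 kr) = 0.74·0.48 + 0.26·0.00 = 0.3552.

0.355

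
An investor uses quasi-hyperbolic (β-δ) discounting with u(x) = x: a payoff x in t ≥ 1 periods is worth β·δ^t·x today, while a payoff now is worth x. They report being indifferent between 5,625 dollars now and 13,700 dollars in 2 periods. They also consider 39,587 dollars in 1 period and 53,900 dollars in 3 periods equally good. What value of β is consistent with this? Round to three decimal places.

β ≈ 0.559

Both payoffs in the second observation are in the future, so β drops out: δ^1·39587 = δ^3·53900 ⇒ δ^2 = 39587/53900 = 0.73445, so δ = 0.85700.
Now use the now-vs-future pair: 5625 = β·δ^2·13700 gives β = 5625/(0.73445·13700) ≈ 0.559.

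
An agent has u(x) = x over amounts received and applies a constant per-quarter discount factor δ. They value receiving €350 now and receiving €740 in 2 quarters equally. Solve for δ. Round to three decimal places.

The payoff in 2 quarters is discounted by δ^2, so u(350) = δ^2·u(740) and δ^2 = u(350)/u(740).
With u(x) = x: δ^2 = 350/740 = 0.47297.
Taking the square root: δ = 0.47297^(1/2) ≈ 0.688.

δ ≈ 0.688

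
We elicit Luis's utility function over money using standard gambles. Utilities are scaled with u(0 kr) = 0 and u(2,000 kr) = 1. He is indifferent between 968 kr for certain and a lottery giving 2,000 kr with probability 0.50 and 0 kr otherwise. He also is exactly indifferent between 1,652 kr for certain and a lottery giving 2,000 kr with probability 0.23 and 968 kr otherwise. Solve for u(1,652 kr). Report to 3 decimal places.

From the first indifference, u(968 kr) = 0.50·u(2,000 kr) + 0.50·u(0 kr) = 0.50·1 + 0.50·0 = 0.50.
The second indifference gives u(1,652 kr) = 0.23·u(2,000 kr) + 0.77·u(968 kr) = 0.23·1.00 + 0.77·0.50 = 0.6150.

0.615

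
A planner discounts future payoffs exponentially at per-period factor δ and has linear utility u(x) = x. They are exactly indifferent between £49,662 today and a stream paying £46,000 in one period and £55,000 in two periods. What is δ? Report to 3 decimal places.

Present value of the stream is 46000·δ + 55000·δ². Indifference gives 46000δ + 55000δ² = 49662.
That is, 55000δ² + 46000δ − 49662 = 0, a quadratic in δ.
The positive root is δ = [−46000 + √(46000² + 4·55000·49662)] / (2·55000) = (−46000 + 114200.000)/110000 ≈ 0.620.

δ ≈ 0.620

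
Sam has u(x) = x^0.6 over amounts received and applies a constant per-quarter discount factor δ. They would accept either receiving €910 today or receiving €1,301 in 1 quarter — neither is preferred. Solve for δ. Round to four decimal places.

Equating discounted utilities: u(910) = δ·u(1301) ⇒ δ = u(910)/u(1301).
Since u(x) = x^0.6, δ = (910/1301)^0.6 = 0.69946^0.6 = 0.80697.

δ ≈ 0.8070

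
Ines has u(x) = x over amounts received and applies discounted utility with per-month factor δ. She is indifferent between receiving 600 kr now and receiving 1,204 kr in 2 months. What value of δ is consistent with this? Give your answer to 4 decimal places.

Indifference means u(600) = δ^2 · u(1204), so δ^2 = u(600)/u(1204).
With u(x) = x: δ^2 = 600/1204 = 0.49834.
Hence δ = (0.49834)^(1/2) = 0.705931.

δ ≈ 0.7059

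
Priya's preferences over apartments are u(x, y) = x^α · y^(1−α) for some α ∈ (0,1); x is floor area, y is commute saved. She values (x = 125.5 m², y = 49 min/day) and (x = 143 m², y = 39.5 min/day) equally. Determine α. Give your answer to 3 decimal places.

Set the two utilities equal: 125.5^α·49^(1−α) = 143^α·39.5^(1−α).
Rearrange to (125.5/143)^α = (39.5/49)^(1−α) and take logs: α·-0.130539 = (1−α)·-0.215520.
With A = -0.130539 and B = -0.215520: α·A = (1−α)·B, so α = B/(A+B) = -0.215520/-0.346059 ≈ 0.623.

α ≈ 0.623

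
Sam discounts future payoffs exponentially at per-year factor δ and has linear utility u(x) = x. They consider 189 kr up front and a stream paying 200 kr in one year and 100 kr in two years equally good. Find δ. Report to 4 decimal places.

Present value of the stream is 200·δ + 100·δ². Indifference gives 200δ + 100δ² = 189.
That is, 100δ² + 200δ − 189 = 0, a quadratic in δ.
By the quadratic formula (taking the positive root), δ = (−200 + √115600.00) / 200 ≈ 0.7000.

δ ≈ 0.7000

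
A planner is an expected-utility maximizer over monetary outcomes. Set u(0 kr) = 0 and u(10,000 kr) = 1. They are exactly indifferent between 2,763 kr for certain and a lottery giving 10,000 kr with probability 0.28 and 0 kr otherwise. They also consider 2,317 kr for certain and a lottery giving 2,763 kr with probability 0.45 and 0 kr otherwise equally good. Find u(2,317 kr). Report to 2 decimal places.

0.13

First, u(2,763 kr) = 0.28·u(10,000 kr) + 0.72·u(0 kr) = 0.28.
The second indifference gives u(2,317 kr) = 0.45·u(2,763 kr) + 0.55·u(0 kr) = 0.45·0.28 + 0.55·0.00 = 0.1260.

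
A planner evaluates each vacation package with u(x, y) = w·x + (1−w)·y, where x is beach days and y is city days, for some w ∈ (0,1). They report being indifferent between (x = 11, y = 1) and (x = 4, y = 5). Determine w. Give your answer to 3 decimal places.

w = 0.364

u(11,1) = u(4,5) means w·11 + (1−w)·1 = w·4 + (1−w)·5.
Collecting terms: w·7 = (1−w)·4.
Hence w = 4/(7+4) = 4/11 = 0.364.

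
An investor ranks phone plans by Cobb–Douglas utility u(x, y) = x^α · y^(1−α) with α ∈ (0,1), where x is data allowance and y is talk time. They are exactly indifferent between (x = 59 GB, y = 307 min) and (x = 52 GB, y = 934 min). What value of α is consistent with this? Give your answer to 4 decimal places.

Indifference: 59^α · 307^(1−α) = 52^α · 934^(1−α).
Taking logs: α·ln 59 + (1−α)·ln 307 = α·ln 52 + (1−α)·ln 934, i.e. α·0.1262937 = (1−α)·1.1126287.
Thus α·(1.2389224) = 1.1126287, so α = 1.1126287/1.2389224 ≈ 0.8981.

α ≈ 0.8981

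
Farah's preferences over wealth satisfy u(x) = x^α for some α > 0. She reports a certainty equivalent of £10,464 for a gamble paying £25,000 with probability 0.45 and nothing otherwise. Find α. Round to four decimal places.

The lottery's expected utility is 0.45·u(25000) + 0.55·u(0) = 0.45·25000^α (since u(0) = 0 for α > 0).
Setting u(10464) equal to that: 10464^α = 0.45·25000^α ⇒ (10464/25000)^α = 0.45.
Taking logs: α·ln(10464/25000) = ln(0.45), so α = -0.7985077 / -0.8709350 ≈ 0.9168.

α ≈ 0.9168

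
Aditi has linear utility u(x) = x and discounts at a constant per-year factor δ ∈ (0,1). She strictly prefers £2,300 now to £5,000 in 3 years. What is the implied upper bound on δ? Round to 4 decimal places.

Under u(x) = x this choice says 2300 > δ^3·5000.
Hence δ^3 < 2300/5000 = 0.46000, and x ↦ x^(1/3) is increasing on (0,∞).
δ < (2300/5000)^(1/3) ≈ 0.7719.

δ < 0.7719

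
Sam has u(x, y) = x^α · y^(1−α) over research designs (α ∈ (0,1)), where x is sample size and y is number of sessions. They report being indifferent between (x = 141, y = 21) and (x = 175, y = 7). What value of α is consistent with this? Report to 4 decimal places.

Indifference: 141^α · 21^(1−α) = 175^α · 7^(1−α).
Taking logs: α·ln 141 + (1−α)·ln 21 = α·ln 175 + (1−α)·ln 7, i.e. α·-0.2160261 = (1−α)·-1.0986123.
Thus α·(-1.3146384) = -1.0986123, so α = -1.0986123/-1.3146384 ≈ 0.8357.

α ≈ 0.8357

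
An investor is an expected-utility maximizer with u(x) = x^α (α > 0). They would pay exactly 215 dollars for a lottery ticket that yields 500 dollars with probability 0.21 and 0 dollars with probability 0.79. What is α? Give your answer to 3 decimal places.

α ≈ 1.849

Since u(0) = 0, the lottery's EU is 0.21·500^α.
Setting u(215) equal to that: 215^α = 0.21·500^α ⇒ (215/500)^α = 0.21.
Taking logs: α·ln(215/500) = ln(0.21), so α = -1.560648 / -0.843970 ≈ 1.849.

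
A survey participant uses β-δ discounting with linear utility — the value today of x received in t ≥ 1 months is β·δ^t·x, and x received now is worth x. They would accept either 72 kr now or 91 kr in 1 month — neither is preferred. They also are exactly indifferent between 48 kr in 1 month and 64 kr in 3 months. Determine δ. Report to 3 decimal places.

δ ≈ 0.866

Both payoffs in the second observation are in the future, so β drops out: δ^1·48 = δ^3·64 ⇒ δ^2 = 48/64 = 0.75000, so δ = 0.86603.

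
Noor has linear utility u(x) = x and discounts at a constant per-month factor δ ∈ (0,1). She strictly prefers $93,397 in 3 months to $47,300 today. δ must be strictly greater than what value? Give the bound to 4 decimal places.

δ > 0.7971

Comparing present values: 47300 < δ^3·93397.
Hence δ^3 > 47300/93397 = 0.50644, and x ↦ x^(1/3) is increasing on (0,∞).
δ > 0.50644^(1/3) = 0.7971.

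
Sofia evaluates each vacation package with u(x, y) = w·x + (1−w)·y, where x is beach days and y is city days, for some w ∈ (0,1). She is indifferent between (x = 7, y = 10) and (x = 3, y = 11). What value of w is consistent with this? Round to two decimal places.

w = 0.20

Indifference: w·7 + (1−w)·10 = w·3 + (1−w)·11.
w·(7−3) = (1−w)·(11−10), i.e. w·4 = (1−w)·1.
Hence w = 1/(4+1) = 1/5 = 0.20.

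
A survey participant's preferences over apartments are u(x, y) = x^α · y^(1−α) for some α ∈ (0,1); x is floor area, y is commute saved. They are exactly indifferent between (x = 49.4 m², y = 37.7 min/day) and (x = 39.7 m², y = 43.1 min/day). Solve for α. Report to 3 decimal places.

Indifference: 49.4^α · 37.7^(1−α) = 39.7^α · 43.1^(1−α).
Rearrange to (49.4/39.7)^α = (43.1/37.7)^(1−α) and take logs: α·0.218599 = (1−α)·0.133863.
Thus α·(0.352462) = 0.133863, so α = 0.133863/0.352462 ≈ 0.380.

α ≈ 0.380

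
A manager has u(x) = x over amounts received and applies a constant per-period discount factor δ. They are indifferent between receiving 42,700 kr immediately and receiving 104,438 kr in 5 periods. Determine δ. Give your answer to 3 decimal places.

δ ≈ 0.836

Indifference means u(42700) = δ^5 · u(104438), so δ^5 = u(42700)/u(104438).
With u(x) = x: δ^5 = 42700/104438 = 0.40886.
Hence δ = (0.40886)^(1/5) = 0.83621.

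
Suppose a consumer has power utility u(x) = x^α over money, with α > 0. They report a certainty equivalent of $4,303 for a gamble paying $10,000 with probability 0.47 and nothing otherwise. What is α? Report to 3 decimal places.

α ≈ 0.895

EU(lottery) = 0.47·10000^α + 0.53·0 = 0.47·10000^α.
Setting u(4303) equal to that: 4303^α = 0.47·10000^α ⇒ (4303/10000)^α = 0.47.
α = ln(0.47) / ln(4303/10000) = -0.755023/-0.843273 ≈ 0.895.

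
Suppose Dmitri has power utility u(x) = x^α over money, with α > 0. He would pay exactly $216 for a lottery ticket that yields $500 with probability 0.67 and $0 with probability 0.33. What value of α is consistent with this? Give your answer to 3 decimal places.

EU(lottery) = 0.67·500^α + 0.33·0 = 0.67·500^α.
Setting u(216) equal to that: 216^α = 0.67·500^α ⇒ (216/500)^α = 0.67.
α = ln(0.67) / ln(216/500) = -0.400478/-0.839330 ≈ 0.477.

α ≈ 0.477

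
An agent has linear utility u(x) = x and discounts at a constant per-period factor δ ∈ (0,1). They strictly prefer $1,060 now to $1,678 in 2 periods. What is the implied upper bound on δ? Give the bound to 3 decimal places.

Under u(x) = x this choice says 1060 > δ^2·1678.
So δ^2 < 1060/1678 = 0.63170; taking the square root of both positive sides preserves the inequality.
δ < 0.63170^(1/2) = 0.795.

δ < 0.795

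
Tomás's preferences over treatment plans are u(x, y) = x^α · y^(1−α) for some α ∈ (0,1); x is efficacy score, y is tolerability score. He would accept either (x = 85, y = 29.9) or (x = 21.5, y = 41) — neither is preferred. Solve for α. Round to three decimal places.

The Cobb–Douglas utilities coincide, so 85^α·29.9^(1−α) = 21.5^α·41^(1−α).
(85/21.5)^α = (41/29.9)^(1−α); take logs: α·ln(85/21.5) = (1−α)·ln(41/29.9), i.e. α·1.374598 = (1−α)·0.315714.
Thus α·(1.690312) = 0.315714, so α = 0.315714/1.690312 ≈ 0.187.

α ≈ 0.187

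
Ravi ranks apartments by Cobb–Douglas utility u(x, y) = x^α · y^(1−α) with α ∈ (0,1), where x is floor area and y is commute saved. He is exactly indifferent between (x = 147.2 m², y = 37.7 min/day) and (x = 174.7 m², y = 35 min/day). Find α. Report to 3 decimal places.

α ≈ 0.303

Set the two utilities equal: 147.2^α·37.7^(1−α) = 174.7^α·35^(1−α).
Taking logs: α·ln 147.2 + (1−α)·ln 37.7 = α·ln 174.7 + (1−α)·ln 35, i.e. α·-0.171278 = (1−α)·-0.074312.
So α/(1−α) = (-0.074312)/(-0.171278) = 0.433868, and α = 0.433868/1.433868 ≈ 0.303.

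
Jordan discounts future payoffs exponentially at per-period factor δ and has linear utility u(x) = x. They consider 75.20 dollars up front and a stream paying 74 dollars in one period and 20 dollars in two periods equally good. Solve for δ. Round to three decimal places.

Present value of the stream is 74·δ + 20·δ². Indifference gives 74δ + 20δ² = 75.20.
Rearranged: 20δ² + 74δ − 75.20 = 0.
By the quadratic formula (taking the positive root), δ = (−74 + √11492.00) / 40 ≈ 0.830.

δ ≈ 0.830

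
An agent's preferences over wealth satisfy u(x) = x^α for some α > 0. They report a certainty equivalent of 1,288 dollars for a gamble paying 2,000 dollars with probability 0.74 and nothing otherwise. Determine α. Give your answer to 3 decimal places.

EU(lottery) = 0.74·2000^α + 0.26·0 = 0.74·2000^α.
Setting u(1288) equal to that: 1288^α = 0.74·2000^α ⇒ (1288/2000)^α = 0.74.
Taking logs: α·ln(1288/2000) = ln(0.74), so α = -0.301105 / -0.440057 ≈ 0.684.

α ≈ 0.684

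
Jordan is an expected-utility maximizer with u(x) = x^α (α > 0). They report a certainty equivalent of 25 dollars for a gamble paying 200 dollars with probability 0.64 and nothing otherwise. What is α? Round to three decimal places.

The lottery's expected utility is 0.64·u(200) + 0.36·u(0) = 0.64·200^α (since u(0) = 0 for α > 0).
Equating: 25^α = 0.64·200^α, i.e. 0.1250^α = 0.64.
Take logs: α = ln 0.64 / ln(25/200) ≈ 0.21462.

α ≈ 0.215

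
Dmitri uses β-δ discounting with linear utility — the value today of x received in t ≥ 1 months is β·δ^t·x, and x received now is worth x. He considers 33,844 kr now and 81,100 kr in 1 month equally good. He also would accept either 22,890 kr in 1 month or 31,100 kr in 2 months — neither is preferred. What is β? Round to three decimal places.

β ≈ 0.567

Both payoffs in the second observation are in the future, so β drops out: δ^1·22890 = δ^2·31100 ⇒ δ = 22890/31100 = 0.73601.
Substituting δ into 33844 = β·δ·81100: β = 33844/(59690.643) ≈ 0.567.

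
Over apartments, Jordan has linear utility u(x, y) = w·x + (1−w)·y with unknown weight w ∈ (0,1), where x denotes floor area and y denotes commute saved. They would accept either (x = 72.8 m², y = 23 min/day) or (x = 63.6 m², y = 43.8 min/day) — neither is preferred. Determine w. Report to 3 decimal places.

Equating utilities: w·72.8 + (1−w)·23 = w·63.6 + (1−w)·43.8.
Collecting terms: w·9.2 = (1−w)·20.8.
Hence w = 20.8/(9.2+20.8) = 20.8/30 = 0.693.

w = 0.693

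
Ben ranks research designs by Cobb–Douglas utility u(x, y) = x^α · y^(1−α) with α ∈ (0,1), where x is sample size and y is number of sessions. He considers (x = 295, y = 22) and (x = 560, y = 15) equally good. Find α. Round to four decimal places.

The Cobb–Douglas utilities coincide, so 295^α·22^(1−α) = 560^α·15^(1−α).
(295/560)^α = (15/22)^(1−α); take logs: α·ln(295/560) = (1−α)·ln(15/22), i.e. α·-0.6409614 = (1−α)·-0.3829923.
With A = -0.6409614 and B = -0.3829923: α·A = (1−α)·B, so α = B/(A+B) = -0.3829923/-1.0239537 ≈ 0.3740.

α ≈ 0.3740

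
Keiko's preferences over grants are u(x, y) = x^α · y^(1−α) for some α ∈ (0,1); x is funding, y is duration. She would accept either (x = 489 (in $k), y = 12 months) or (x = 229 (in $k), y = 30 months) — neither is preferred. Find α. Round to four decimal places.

Set the two utilities equal: 489^α·12^(1−α) = 229^α·30^(1−α).
(489/229)^α = (30/12)^(1−α); take logs: α·ln(489/229) = (1−α)·ln(30/12), i.e. α·0.7586405 = (1−α)·0.9162907.
So α/(1−α) = (0.9162907)/(0.7586405) = 1.2078062, and α = 1.2078062/2.2078062 ≈ 0.5471.

α ≈ 0.5471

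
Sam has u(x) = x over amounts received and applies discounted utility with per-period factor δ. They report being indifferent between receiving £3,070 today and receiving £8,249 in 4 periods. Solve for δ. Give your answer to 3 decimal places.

Equating discounted utilities: u(3070) = δ^4·u(8249) ⇒ δ^4 = u(3070)/u(8249).
With u(x) = x: δ^4 = 3070/8249 = 0.37217.
Taking the 4th root: δ = 0.37217^(1/4) ≈ 0.781.

δ ≈ 0.781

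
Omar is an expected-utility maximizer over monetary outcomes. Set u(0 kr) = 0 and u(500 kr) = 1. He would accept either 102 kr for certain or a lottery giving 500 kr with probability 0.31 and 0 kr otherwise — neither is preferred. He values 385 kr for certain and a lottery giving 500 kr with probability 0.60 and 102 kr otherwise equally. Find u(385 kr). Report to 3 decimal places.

The first gamble pins u(102 kr): it must equal 0.31·1 + 0.69·0 = 0.31.
The second indifference gives u(385 kr) = 0.60·u(500 kr) + 0.40·u(102 kr) = 0.60·1.00 + 0.40·0.31 = 0.7240.

0.724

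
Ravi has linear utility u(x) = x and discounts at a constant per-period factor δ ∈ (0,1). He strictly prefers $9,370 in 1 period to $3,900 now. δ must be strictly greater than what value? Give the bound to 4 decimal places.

Comparing present values: 3900 < δ·9370.
So δ > 3900/9370 = 0.41622.

δ > 0.4162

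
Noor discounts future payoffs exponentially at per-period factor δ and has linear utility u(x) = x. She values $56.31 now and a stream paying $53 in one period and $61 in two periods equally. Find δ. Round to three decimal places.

δ ≈ 0.620

The stream is worth 53δ + 61δ² today, so 53δ + 61δ² = 56.31.
Rearranged: 61δ² + 53δ − 56.31 = 0.
By the quadratic formula (taking the positive root), δ = (−53 + √16548.64) / 122 ≈ 0.620.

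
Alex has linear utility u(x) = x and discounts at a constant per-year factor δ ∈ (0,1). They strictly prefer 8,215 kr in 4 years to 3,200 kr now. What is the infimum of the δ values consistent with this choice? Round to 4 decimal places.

δ > 0.7900

Comparing present values: 3200 < δ^4·8215.
Hence δ^4 > 3200/8215 = 0.38953, and x ↦ x^(1/4) is increasing on (0,∞).
δ > 0.38953^(1/4) = 0.7900.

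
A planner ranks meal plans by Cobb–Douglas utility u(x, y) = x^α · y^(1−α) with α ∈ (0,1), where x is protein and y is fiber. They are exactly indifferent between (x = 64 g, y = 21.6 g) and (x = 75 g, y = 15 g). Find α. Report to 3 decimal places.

The Cobb–Douglas utilities coincide, so 64^α·21.6^(1−α) = 75^α·15^(1−α).
Taking logs: α·ln 64 + (1−α)·ln 21.6 = α·ln 75 + (1−α)·ln 15, i.e. α·-0.158605 = (1−α)·-0.364643.
So α/(1−α) = (-0.364643)/(-0.158605) = 2.299064, and α = 2.299064/3.299064 ≈ 0.697.

α ≈ 0.697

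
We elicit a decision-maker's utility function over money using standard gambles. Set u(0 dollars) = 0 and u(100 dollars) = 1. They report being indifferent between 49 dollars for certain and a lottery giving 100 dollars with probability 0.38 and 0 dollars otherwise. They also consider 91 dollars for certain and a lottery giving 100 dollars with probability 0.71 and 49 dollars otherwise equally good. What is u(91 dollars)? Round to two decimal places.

0.82

First, u(49 dollars) = 0.38·u(100 dollars) + 0.62·u(0 dollars) = 0.38.
Then u(91 dollars) = 0.71·u(100 dollars) + 0.29·u(49 dollars) = 0.71·1.00 + 0.29·0.38 = 0.8202.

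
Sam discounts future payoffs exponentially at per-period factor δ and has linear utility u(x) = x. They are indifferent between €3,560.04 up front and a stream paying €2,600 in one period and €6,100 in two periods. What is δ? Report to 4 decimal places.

The stream is worth 2600δ + 6100δ² today, so 2600δ + 6100δ² = 3560.04.
That is, 6100δ² + 2600δ − 3560.04 = 0, a quadratic in δ.
The positive root is δ = [−2600 + √(2600² + 4·6100·3560.04)] / (2·6100) = (−2600 + 9676.000)/12200 ≈ 0.5800.

δ ≈ 0.5800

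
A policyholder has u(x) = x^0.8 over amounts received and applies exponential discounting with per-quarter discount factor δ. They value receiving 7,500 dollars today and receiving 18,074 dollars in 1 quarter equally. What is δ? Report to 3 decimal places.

δ ≈ 0.495

Equating discounted utilities: u(7500) = δ·u(18074) ⇒ δ = u(7500)/u(18074).
Since u(x) = x^0.8, δ = (7500/18074)^0.8 = 0.41496^0.8 = 0.49477.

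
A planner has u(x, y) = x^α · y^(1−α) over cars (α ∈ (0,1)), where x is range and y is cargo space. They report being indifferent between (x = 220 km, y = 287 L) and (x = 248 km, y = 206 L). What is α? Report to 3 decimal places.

α ≈ 0.735

The Cobb–Douglas utilities coincide, so 220^α·287^(1−α) = 248^α·206^(1−α).
Taking logs: α·ln 220 + (1−α)·ln 287 = α·ln 248 + (1−α)·ln 206, i.e. α·-0.119801 = (1−α)·-0.331606.
So α/(1−α) = (-0.331606)/(-0.119801) = 2.767974, and α = 2.767974/3.767974 ≈ 0.735.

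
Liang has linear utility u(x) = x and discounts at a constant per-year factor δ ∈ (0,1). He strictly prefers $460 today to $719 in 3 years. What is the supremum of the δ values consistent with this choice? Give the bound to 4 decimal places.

δ < 0.8617

Comparing present values: 460 > δ^3·719.
Hence δ^3 < 460/719 = 0.63978, and x ↦ x^(1/3) is increasing on (0,∞).
δ < (460/719)^(1/3) ≈ 0.8617.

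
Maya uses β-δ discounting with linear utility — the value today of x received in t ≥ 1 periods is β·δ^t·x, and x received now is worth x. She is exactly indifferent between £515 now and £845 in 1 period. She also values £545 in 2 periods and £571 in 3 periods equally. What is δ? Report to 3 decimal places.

δ ≈ 0.954

Both payoffs in the second observation are in the future, so β drops out: δ^2·545 = δ^3·571 ⇒ δ = 545/571 = 0.95447.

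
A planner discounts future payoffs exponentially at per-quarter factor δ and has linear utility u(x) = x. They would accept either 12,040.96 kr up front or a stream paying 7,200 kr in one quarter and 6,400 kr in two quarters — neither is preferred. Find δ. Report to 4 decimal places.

Present value of the stream is 7200·δ + 6400·δ². Indifference gives 7200δ + 6400δ² = 12040.96.
That is, 6400δ² + 7200δ − 12040.96 = 0, a quadratic in δ.
δ = (−7200 + √(7200² + 4·6400·12040.96)) / (2·6400) = (−7200 + √360088576.00) / 12800 ≈ 0.9200.

δ ≈ 0.9200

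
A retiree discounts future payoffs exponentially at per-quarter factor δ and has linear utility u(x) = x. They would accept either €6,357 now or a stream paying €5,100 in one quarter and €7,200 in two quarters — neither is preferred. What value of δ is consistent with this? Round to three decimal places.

Present value of the stream is 5100·δ + 7200·δ². Indifference gives 5100δ + 7200δ² = 6357.
So 7200δ² + 5100δ − 6357 = 0.
The positive root is δ = [−5100 + √(5100² + 4·7200·6357)] / (2·7200) = (−5100 + 14460.000)/14400 ≈ 0.650.

δ ≈ 0.650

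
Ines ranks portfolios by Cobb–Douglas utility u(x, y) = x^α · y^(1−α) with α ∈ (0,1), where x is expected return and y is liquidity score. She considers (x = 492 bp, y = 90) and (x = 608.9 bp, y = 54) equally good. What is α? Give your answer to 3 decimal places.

α ≈ 0.706

Indifference: 492^α · 90^(1−α) = 608.9^α · 54^(1−α).
Rearrange to (492/608.9)^α = (54/90)^(1−α) and take logs: α·-0.213175 = (1−α)·-0.510826.
With A = -0.213175 and B = -0.510826: α·A = (1−α)·B, so α = B/(A+B) = -0.510826/-0.724001 ≈ 0.706.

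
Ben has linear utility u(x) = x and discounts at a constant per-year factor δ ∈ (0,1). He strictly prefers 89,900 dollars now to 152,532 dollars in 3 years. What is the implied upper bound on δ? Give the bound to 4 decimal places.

Under u(x) = x this choice says 89900 > δ^3·152532.
Dividing by 152532: δ^3 < 0.58938. Both sides are positive, so the cube root keeps the direction.
δ < (89900/152532)^(1/3) ≈ 0.8384.

δ < 0.8384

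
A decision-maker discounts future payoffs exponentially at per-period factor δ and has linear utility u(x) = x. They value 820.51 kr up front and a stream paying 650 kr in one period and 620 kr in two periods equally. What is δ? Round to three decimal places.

Equating present values: 820.51 = 650δ + 620δ².
Rearranged: 620δ² + 650δ − 820.51 = 0.
δ = (−650 + √(650² + 4·620·820.51)) / (2·620) = (−650 + √2457364.80) / 1240 ≈ 0.740.

δ ≈ 0.740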